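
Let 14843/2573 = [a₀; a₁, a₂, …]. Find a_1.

1

14843 = 5·2573 + 1978   →  a_0 = 5
2573 = 1·1978 + 595   →  a_1 = 1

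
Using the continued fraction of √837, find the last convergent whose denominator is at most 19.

405/14

√837 = [28; 1, 13, 2, 13, 1, 56, …] (period length 6).
Convergents:
  p_0/q_0 = 28/1
  p_1/q_1 = 29/1
  p_2/q_2 = 405/14
  p_3/q_3 = 839/29
q_2 = 14 ≤ 19 < 29 = q_3, so the answer is 405/14.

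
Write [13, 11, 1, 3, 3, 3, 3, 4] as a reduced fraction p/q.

Fold from the inside: start with 4/1.
  3 + 1/4 = 13/4
  3 + 4/13 = 43/13
  3 + 13/43 = 142/43
  3 + 43/142 = 469/142
  1 + 142/469 = 611/469
  11 + 469/611 = 7190/611
  13 + 611/7190 = 94081/7190

94081/7190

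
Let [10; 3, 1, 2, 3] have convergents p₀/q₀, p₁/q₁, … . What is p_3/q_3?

Using pₖ = aₖpₖ₋₁ + pₖ₋₂, qₖ = aₖqₖ₋₁ + qₖ₋₂ (with p₋₁=1, p₋₂=0, q₋₁=0, q₋₂=1):
  k=0: a=10, p=10, q=1
  k=1: a=3, p=31, q=3
  k=2: a=1, p=41, q=4
  k=3: a=2, p=113, q=11

113/11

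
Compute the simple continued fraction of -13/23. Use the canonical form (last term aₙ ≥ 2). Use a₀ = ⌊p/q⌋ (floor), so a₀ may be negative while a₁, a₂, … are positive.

[-1; 2, 3, 3]

-13 = -1·23 + 10
23 = 2·10 + 3
10 = 3·3 + 1
3 = 3·1 + 0  (stop)
So -13/23 = [-1; 2, 3, 3].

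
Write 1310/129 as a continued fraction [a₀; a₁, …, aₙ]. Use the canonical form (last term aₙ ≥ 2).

[10; 6, 2, 4, 2]

1310 = 10*129 + 20
129 = 6*20 + 9
20 = 2*9 + 2
9 = 4*2 + 1
2 = 2*1 + 0  (stop)
So 1310/129 = [10; 6, 2, 4, 2].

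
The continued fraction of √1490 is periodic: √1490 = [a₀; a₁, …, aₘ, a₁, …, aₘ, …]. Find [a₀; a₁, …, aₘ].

a₀ = ⌊√1490⌋ = 38.

[38; 1, 1, 1, 1, 76]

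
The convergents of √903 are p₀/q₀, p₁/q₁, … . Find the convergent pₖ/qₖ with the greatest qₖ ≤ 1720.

36090/1201

√903 = [30; 20, 60, …] (period length 2).
Convergents:
  p_0/q_0 = 30/1
  p_1/q_1 = 601/20
  p_2/q_2 = 36090/1201
  p_3/q_3 = 722401/24040
q_2 = 1201 ≤ 1720 < 24040 = q_3, so the answer is 36090/1201.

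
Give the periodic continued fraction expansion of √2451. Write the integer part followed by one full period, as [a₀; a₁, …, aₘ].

a₀ = ⌊√2451⌋ = 49.
With m₀=0, d₀=1 and mₖ₊₁ = dₖaₖ − mₖ, dₖ₊₁ = (n − mₖ₊₁²)/dₖ, aₖ₊₁ = ⌊(a₀+mₖ₊₁)/dₖ₊₁⌋:
  k=1: m=49, d=50, a=1
  k=2: m=1, d=49, a=1
  k=3: m=48, d=3, a=32
  k=4: m=48, d=49, a=1
  k=5: m=1, d=50, a=1
  k=6: m=49, d=1, a=98
d=1 and a=2a₀=98 at k=6, so the next step gives (m, d) = (49, 50) again — its k=1 value — and the period has length 6.

[49; 1, 1, 32, 1, 1, 98]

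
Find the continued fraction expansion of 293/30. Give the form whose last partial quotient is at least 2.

293 = 9*30 + 23
30 = 1*23 + 7
23 = 3*7 + 2
7 = 3*2 + 1
2 = 2*1 + 0  (stop)
So 293/30 = [9; 1, 3, 3, 2].

[9; 1, 3, 3, 2]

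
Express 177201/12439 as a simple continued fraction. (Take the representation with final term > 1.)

177201 = 14×12439 + 3055
12439 = 4×3055 + 219
3055 = 13×219 + 208
219 = 1×208 + 11
208 = 18×11 + 10
11 = 1×10 + 1
10 = 10×1 + 0  (stop)
So 177201/12439 = [14; 4, 13, 1, 18, 1, 10].

[14; 4, 13, 1, 18, 1, 10]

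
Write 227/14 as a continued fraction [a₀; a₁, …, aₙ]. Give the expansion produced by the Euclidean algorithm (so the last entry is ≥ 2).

[16; 4, 1, 2]

227 = 16*14 + 3
14 = 4*3 + 2
3 = 1*2 + 1
2 = 2*1 + 0  (stop)
So 227/14 = [16; 4, 1, 2].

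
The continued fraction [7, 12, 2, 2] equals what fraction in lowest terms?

439/62

Fold from the inside: start with 2/1.
  2 + 1/2 = 5/2
  12 + 2/5 = 62/5
  7 + 5/62 = 439/62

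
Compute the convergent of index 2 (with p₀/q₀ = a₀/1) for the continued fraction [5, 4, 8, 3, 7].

Using pₖ = aₖpₖ₋₁ + pₖ₋₂, qₖ = aₖqₖ₋₁ + qₖ₋₂ (with p₋₁=1, p₋₂=0, q₋₁=0, q₋₂=1):
  k=0: a=5, p=5, q=1
  k=1: a=4, p=21, q=4
  k=2: a=8, p=173, q=33

173/33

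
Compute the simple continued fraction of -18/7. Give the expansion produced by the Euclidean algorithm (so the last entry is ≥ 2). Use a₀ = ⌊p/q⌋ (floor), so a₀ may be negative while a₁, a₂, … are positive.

-18 = -3*7 + 3
7 = 2*3 + 1
3 = 3*1 + 0  (stop)
So -18/7 = [-3; 2, 3].

[-3; 2, 3]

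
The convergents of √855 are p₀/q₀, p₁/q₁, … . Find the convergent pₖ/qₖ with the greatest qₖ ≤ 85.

731/25

√855 = [29; 4, 6, 4, 58, …] (period length 4).
Convergents:
  p_0/q_0 = 29/1
  p_1/q_1 = 117/4
  p_2/q_2 = 731/25
  p_3/q_3 = 3041/104
q_2 = 25 ≤ 85 < 104 = q_3, so the answer is 731/25.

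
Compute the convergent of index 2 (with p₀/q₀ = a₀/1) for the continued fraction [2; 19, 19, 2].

Using pₖ = aₖpₖ₋₁ + pₖ₋₂, qₖ = aₖqₖ₋₁ + qₖ₋₂ (with p₋₁=1, p₋₂=0, q₋₁=0, q₋₂=1):
  k=0: a=2, p=2, q=1
  k=1: a=19, p=39, q=19
  k=2: a=19, p=743, q=362

743/362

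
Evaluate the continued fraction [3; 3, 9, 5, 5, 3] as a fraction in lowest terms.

Fold from the inside: start with 3/1.
  5 + 1/3 = 16/3
  5 + 3/16 = 83/16
  9 + 16/83 = 763/83
  3 + 83/763 = 2372/763
  3 + 763/2372 = 7879/2372

7879/2372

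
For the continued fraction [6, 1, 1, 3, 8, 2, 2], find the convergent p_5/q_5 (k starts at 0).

Using pₖ = aₖpₖ₋₁ + pₖ₋₂, qₖ = aₖqₖ₋₁ + qₖ₋₂ (with p₋₁=1, p₋₂=0, q₋₁=0, q₋₂=1):
  k=0: a=6, p=6, q=1
  k=1: a=1, p=7, q=1
  k=2: a=1, p=13, q=2
  k=3: a=3, p=46, q=7
  k=4: a=8, p=381, q=58
  k=5: a=2, p=808, q=123

808/123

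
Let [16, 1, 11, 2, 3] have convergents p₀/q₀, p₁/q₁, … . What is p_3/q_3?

Using pₖ = aₖpₖ₋₁ + pₖ₋₂, qₖ = aₖqₖ₋₁ + qₖ₋₂ (with p₋₁=1, p₋₂=0, q₋₁=0, q₋₂=1):
  k=0: a=16, p=16, q=1
  k=1: a=1, p=17, q=1
  k=2: a=11, p=203, q=12
  k=3: a=2, p=423, q=25

423/25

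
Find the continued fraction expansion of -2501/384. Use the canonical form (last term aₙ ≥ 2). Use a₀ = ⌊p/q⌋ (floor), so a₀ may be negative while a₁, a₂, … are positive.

-2501 = -7·384 + 187
384 = 2·187 + 10
187 = 18·10 + 7
10 = 1·7 + 3
7 = 2·3 + 1
3 = 3·1 + 0  (stop)
So -2501/384 = [-7; 2, 18, 1, 2, 3].

[-7; 2, 18, 1, 2, 3]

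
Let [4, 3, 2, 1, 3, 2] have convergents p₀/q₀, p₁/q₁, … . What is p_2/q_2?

Using pₖ = aₖpₖ₋₁ + pₖ₋₂, qₖ = aₖqₖ₋₁ + qₖ₋₂ (with p₋₁=1, p₋₂=0, q₋₁=0, q₋₂=1):
  k=0: a=4, p=4, q=1
  k=1: a=3, p=13, q=3
  k=2: a=2, p=30, q=7

30/7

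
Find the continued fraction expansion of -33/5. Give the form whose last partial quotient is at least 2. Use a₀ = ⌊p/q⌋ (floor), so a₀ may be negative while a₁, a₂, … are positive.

[-7; 2, 2]

-33 = -7*5 + 2
5 = 2*2 + 1
2 = 2*1 + 0  (stop)
So -33/5 = [-7; 2, 2].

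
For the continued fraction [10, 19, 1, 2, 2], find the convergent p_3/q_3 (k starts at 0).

Using pₖ = aₖpₖ₋₁ + pₖ₋₂, qₖ = aₖqₖ₋₁ + qₖ₋₂ (with p₋₁=1, p₋₂=0, q₋₁=0, q₋₂=1):
  k=0: a=10, p=10, q=1
  k=1: a=19, p=191, q=19
  k=2: a=1, p=201, q=20
  k=3: a=2, p=593, q=59

593/59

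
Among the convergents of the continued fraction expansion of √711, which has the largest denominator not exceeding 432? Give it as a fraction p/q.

√711 = [26; 1, 1, 1, 52, …] (period length 4).
Convergents:
  p_0/q_0 = 26/1
  p_1/q_1 = 27/1
  p_2/q_2 = 53/2
  p_3/q_3 = 80/3
  p_4/q_4 = 4213/158
  p_5/q_5 = 4293/161
  p_6/q_6 = 8506/319
  p_7/q_7 = 12799/480
q_6 = 319 ≤ 432 < 480 = q_7, so the answer is 8506/319.

8506/319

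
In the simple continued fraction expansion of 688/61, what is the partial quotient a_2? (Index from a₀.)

688 = 11·61 + 17   →  a_0 = 11
61 = 3·17 + 10   →  a_1 = 3
17 = 1·10 + 7   →  a_2 = 1

1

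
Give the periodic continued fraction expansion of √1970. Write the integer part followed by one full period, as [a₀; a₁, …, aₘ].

a₀ = ⌊√1970⌋ = 44.
With m₀=0, d₀=1 and mₖ₊₁ = dₖaₖ − mₖ, dₖ₊₁ = (n − mₖ₊₁²)/dₖ, aₖ₊₁ = ⌊(a₀+mₖ₊₁)/dₖ₊₁⌋:
  k=1: m=44, d=34, a=2
  k=2: m=24, d=41, a=1
  k=3: m=17, d=41, a=1
  k=4: m=24, d=34, a=2
  k=5: m=44, d=1, a=88
d=1 and a=2a₀=88 at k=5, so the next step gives (m, d) = (44, 34) again — its k=1 value — and the period has length 5.

[44; 2, 1, 1, 2, 88]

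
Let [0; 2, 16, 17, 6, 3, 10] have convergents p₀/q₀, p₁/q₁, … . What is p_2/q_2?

16/33

Using pₖ = aₖpₖ₋₁ + pₖ₋₂, qₖ = aₖqₖ₋₁ + qₖ₋₂ (with p₋₁=1, p₋₂=0, q₋₁=0, q₋₂=1):
  k=0: a=0, p=0, q=1
  k=1: a=2, p=1, q=2
  k=2: a=16, p=16, q=33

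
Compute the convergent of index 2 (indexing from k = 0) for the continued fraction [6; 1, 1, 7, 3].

Using pₖ = aₖpₖ₋₁ + pₖ₋₂, qₖ = aₖqₖ₋₁ + qₖ₋₂ (with p₋₁=1, p₋₂=0, q₋₁=0, q₋₂=1):
  k=0: a=6, p=6, q=1
  k=1: a=1, p=7, q=1
  k=2: a=1, p=13, q=2

13/2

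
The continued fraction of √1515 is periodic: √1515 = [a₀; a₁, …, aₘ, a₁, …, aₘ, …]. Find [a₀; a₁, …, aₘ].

[38; 1, 11, 1, 76]

a₀ = ⌊√1515⌋ = 38.
With m₀=0, d₀=1 and mₖ₊₁ = dₖaₖ − mₖ, dₖ₊₁ = (n − mₖ₊₁²)/dₖ, aₖ₊₁ = ⌊(a₀+mₖ₊₁)/dₖ₊₁⌋:
  k=1: m=38, d=71, a=1
  k=2: m=33, d=6, a=11
  k=3: m=33, d=71, a=1
  k=4: m=38, d=1, a=76
d=1 and a=2a₀=76 at k=4, so the next step gives (m, d) = (38, 71) again — its k=1 value — and the period has length 4.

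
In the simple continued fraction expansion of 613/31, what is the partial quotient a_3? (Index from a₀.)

2

613 = 19·31 + 24   →  a_0 = 19
31 = 1·24 + 7   →  a_1 = 1
24 = 3·7 + 3   →  a_2 = 3
7 = 2·3 + 1   →  a_3 = 2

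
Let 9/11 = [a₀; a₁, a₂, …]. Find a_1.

1

9 = 0·11 + 9   →  a_0 = 0
11 = 1·9 + 2   →  a_1 = 1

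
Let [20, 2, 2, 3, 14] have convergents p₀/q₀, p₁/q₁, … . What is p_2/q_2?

102/5

Using pₖ = aₖpₖ₋₁ + pₖ₋₂, qₖ = aₖqₖ₋₁ + qₖ₋₂ (with p₋₁=1, p₋₂=0, q₋₁=0, q₋₂=1):
  k=0: a=20, p=20, q=1
  k=1: a=2, p=41, q=2
  k=2: a=2, p=102, q=5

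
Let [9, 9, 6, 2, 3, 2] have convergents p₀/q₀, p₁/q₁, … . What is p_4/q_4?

3753/412

Using pₖ = aₖpₖ₋₁ + pₖ₋₂, qₖ = aₖqₖ₋₁ + qₖ₋₂ (with p₋₁=1, p₋₂=0, q₋₁=0, q₋₂=1):
  k=0: a=9, p=9, q=1
  k=1: a=9, p=82, q=9
  k=2: a=6, p=501, q=55
  k=3: a=2, p=1084, q=119
  k=4: a=3, p=3753, q=412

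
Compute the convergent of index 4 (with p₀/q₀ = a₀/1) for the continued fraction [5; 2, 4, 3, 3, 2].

Using pₖ = aₖpₖ₋₁ + pₖ₋₂, qₖ = aₖqₖ₋₁ + qₖ₋₂ (with p₋₁=1, p₋₂=0, q₋₁=0, q₋₂=1):
  k=0: a=5, p=5, q=1
  k=1: a=2, p=11, q=2
  k=2: a=4, p=49, q=9
  k=3: a=3, p=158, q=29
  k=4: a=3, p=523, q=96

523/96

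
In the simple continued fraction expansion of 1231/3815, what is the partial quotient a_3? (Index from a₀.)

1231 = 0·3815 + 1231   →  a_0 = 0
3815 = 3·1231 + 122   →  a_1 = 3
1231 = 10·122 + 11   →  a_2 = 10
122 = 11·11 + 1   →  a_3 = 11

11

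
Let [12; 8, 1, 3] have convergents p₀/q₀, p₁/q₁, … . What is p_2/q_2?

109/9

Using pₖ = aₖpₖ₋₁ + pₖ₋₂, qₖ = aₖqₖ₋₁ + qₖ₋₂ (with p₋₁=1, p₋₂=0, q₋₁=0, q₋₂=1):
  k=0: a=12, p=12, q=1
  k=1: a=8, p=97, q=8
  k=2: a=1, p=109, q=9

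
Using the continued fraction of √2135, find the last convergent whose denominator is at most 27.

231/5

√2135 = [46; 4, 1, 5, 1, 4, 92, …] (period length 6).
Convergents:
  p_0/q_0 = 46/1
  p_1/q_1 = 185/4
  p_2/q_2 = 231/5
  p_3/q_3 = 1340/29
q_2 = 5 ≤ 27 < 29 = q_3, so the answer is 231/5.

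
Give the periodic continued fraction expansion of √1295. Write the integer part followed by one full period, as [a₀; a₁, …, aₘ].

a₀ = ⌊√1295⌋ = 35.
With m₀=0, d₀=1 and mₖ₊₁ = dₖaₖ − mₖ, dₖ₊₁ = (n − mₖ₊₁²)/dₖ, aₖ₊₁ = ⌊(a₀+mₖ₊₁)/dₖ₊₁⌋:
  k=1: m=35, d=70, a=1
  k=2: m=35, d=1, a=70
d=1 and a=2a₀=70 at k=2, so the next step gives (m, d) = (35, 70) again — its k=1 value — and the period has length 2.

[35; 1, 70]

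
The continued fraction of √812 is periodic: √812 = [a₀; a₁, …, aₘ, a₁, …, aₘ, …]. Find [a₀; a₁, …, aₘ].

[28; 2, 56]

a₀ = ⌊√812⌋ = 28.
With m₀=0, d₀=1 and mₖ₊₁ = dₖaₖ − mₖ, dₖ₊₁ = (n − mₖ₊₁²)/dₖ, aₖ₊₁ = ⌊(a₀+mₖ₊₁)/dₖ₊₁⌋:
  k=1: m=28, d=28, a=2
  k=2: m=28, d=1, a=56
d=1 and a=2a₀=56 at k=2, so the next step gives (m, d) = (28, 28) again — its k=1 value — and the period has length 2.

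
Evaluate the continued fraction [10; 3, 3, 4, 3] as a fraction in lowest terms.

1432/139

Using pₖ = aₖpₖ₋₁ + pₖ₋₂ and qₖ = aₖqₖ₋₁ + qₖ₋₂:
  k=0: a=10, p=10, q=1
  k=1: a=3, p=31, q=3
  k=2: a=3, p=103, q=10
  k=3: a=4, p=443, q=43
  k=4: a=3, p=1432, q=139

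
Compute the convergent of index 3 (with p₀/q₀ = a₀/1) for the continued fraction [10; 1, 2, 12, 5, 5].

Using pₖ = aₖpₖ₋₁ + pₖ₋₂, qₖ = aₖqₖ₋₁ + qₖ₋₂ (with p₋₁=1, p₋₂=0, q₋₁=0, q₋₂=1):
  k=0: a=10, p=10, q=1
  k=1: a=1, p=11, q=1
  k=2: a=2, p=32, q=3
  k=3: a=12, p=395, q=37

395/37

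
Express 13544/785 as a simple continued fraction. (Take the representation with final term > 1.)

[17; 3, 1, 17, 11]

13544 = 17×785 + 199
785 = 3×199 + 188
199 = 1×188 + 11
188 = 17×11 + 1
11 = 11×1 + 0  (stop)
So 13544/785 = [17; 3, 1, 17, 11].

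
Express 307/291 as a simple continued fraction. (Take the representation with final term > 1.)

[1; 18, 5, 3]

307 = 1*291 + 16
291 = 18*16 + 3
16 = 5*3 + 1
3 = 3*1 + 0  (stop)
So 307/291 = [1; 18, 5, 3].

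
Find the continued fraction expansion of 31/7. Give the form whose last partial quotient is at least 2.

31 = 4·7 + 3
7 = 2·3 + 1
3 = 3·1 + 0  (stop)
So 31/7 = [4; 2, 3].

[4; 2, 3]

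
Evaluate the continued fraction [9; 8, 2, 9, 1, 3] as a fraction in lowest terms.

Fold from the inside: start with 3/1.
  1 + 1/3 = 4/3
  9 + 3/4 = 39/4
  2 + 4/39 = 82/39
  8 + 39/82 = 695/82
  9 + 82/695 = 6337/695

6337/695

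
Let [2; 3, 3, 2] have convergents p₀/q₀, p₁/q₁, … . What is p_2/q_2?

23/10

Using pₖ = aₖpₖ₋₁ + pₖ₋₂, qₖ = aₖqₖ₋₁ + qₖ₋₂ (with p₋₁=1, p₋₂=0, q₋₁=0, q₋₂=1):
  k=0: a=2, p=2, q=1
  k=1: a=3, p=7, q=3
  k=2: a=3, p=23, q=10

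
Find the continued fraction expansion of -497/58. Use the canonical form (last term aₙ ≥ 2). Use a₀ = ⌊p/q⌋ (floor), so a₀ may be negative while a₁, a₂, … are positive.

[-9; 2, 3, 8]

-497 = -9·58 + 25
58 = 2·25 + 8
25 = 3·8 + 1
8 = 8·1 + 0  (stop)
So -497/58 = [-9; 2, 3, 8].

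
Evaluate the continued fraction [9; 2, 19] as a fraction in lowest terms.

370/39

Using pₖ = aₖpₖ₋₁ + pₖ₋₂ and qₖ = aₖqₖ₋₁ + qₖ₋₂:
  k=0: a=9, p=9, q=1
  k=1: a=2, p=19, q=2
  k=2: a=19, p=370, q=39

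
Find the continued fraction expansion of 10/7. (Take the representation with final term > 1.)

[1; 2, 3]

10 = 1*7 + 3
7 = 2*3 + 1
3 = 3*1 + 0  (stop)
So 10/7 = [1; 2, 3].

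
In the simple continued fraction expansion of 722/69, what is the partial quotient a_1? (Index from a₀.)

2

722 = 10·69 + 32   →  a_0 = 10
69 = 2·32 + 5   →  a_1 = 2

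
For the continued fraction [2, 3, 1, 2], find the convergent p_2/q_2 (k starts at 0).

9/4

Using pₖ = aₖpₖ₋₁ + pₖ₋₂, qₖ = aₖqₖ₋₁ + qₖ₋₂ (with p₋₁=1, p₋₂=0, q₋₁=0, q₋₂=1):
  k=0: a=2, p=2, q=1
  k=1: a=3, p=7, q=3
  k=2: a=1, p=9, q=4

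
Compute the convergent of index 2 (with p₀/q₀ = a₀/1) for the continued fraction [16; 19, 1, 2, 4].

Using pₖ = aₖpₖ₋₁ + pₖ₋₂, qₖ = aₖqₖ₋₁ + qₖ₋₂ (with p₋₁=1, p₋₂=0, q₋₁=0, q₋₂=1):
  k=0: a=16, p=16, q=1
  k=1: a=19, p=305, q=19
  k=2: a=1, p=321, q=20

321/20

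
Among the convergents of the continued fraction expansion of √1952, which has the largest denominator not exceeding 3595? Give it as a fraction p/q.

118097/2673

√1952 = [44; 5, 1, 1, 21, 1, 1, 5, 88, …] (period length 8).
Convergents:
  p_0/q_0 = 44/1
  p_1/q_1 = 221/5
  p_2/q_2 = 265/6
  p_3/q_3 = 486/11
  p_4/q_4 = 10471/237
  p_5/q_5 = 10957/248
  p_6/q_6 = 21428/485
  p_7/q_7 = 118097/2673
  p_8/q_8 = 10413964/235709
q_7 = 2673 ≤ 3595 < 235709 = q_8, so the answer is 118097/2673.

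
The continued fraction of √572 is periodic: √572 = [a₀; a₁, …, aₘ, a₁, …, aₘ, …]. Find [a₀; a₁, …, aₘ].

a₀ = ⌊√572⌋ = 23.
With m₀=0, d₀=1 and mₖ₊₁ = dₖaₖ − mₖ, dₖ₊₁ = (n − mₖ₊₁²)/dₖ, aₖ₊₁ = ⌊(a₀+mₖ₊₁)/dₖ₊₁⌋:
  k=1: m=23, d=43, a=1
  k=2: m=20, d=4, a=10
  k=3: m=20, d=43, a=1
  k=4: m=23, d=1, a=46
d=1 and a=2a₀=46 at k=4, so the next step gives (m, d) = (23, 43) again — its k=1 value — and the period has length 4.

[23; 1, 10, 1, 46]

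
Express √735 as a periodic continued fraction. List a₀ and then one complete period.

a₀ = ⌊√735⌋ = 27.
With m₀=0, d₀=1 and mₖ₊₁ = dₖaₖ − mₖ, dₖ₊₁ = (n − mₖ₊₁²)/dₖ, aₖ₊₁ = ⌊(a₀+mₖ₊₁)/dₖ₊₁⌋:
  k=1: m=27, d=6, a=9
  k=2: m=27, d=1, a=54
d=1 and a=2a₀=54 at k=2, so the next step gives (m, d) = (27, 6) again — its k=1 value — and the period has length 2.

[27; 9, 54]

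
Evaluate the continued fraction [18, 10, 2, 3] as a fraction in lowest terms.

Fold from the inside: start with 3/1.
  2 + 1/3 = 7/3
  10 + 3/7 = 73/7
  18 + 7/73 = 1321/73

1321/73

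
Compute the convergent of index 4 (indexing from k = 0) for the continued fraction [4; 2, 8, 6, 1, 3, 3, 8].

541/121

Using pₖ = aₖpₖ₋₁ + pₖ₋₂, qₖ = aₖqₖ₋₁ + qₖ₋₂ (with p₋₁=1, p₋₂=0, q₋₁=0, q₋₂=1):
  k=0: a=4, p=4, q=1
  k=1: a=2, p=9, q=2
  k=2: a=8, p=76, q=17
  k=3: a=6, p=465, q=104
  k=4: a=1, p=541, q=121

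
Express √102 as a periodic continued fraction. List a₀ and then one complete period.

[10; 10, 20]

a₀ = ⌊√102⌋ = 10.
With m₀=0, d₀=1 and mₖ₊₁ = dₖaₖ − mₖ, dₖ₊₁ = (n − mₖ₊₁²)/dₖ, aₖ₊₁ = ⌊(a₀+mₖ₊₁)/dₖ₊₁⌋:
  k=1: m=10, d=2, a=10
  k=2: m=10, d=1, a=20
d=1 and a=2a₀=20 at k=2, so the next step gives (m, d) = (10, 2) again — its k=1 value — and the period has length 2.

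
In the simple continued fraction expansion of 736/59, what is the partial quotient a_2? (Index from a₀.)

736 = 12·59 + 28   →  a_0 = 12
59 = 2·28 + 3   →  a_1 = 2
28 = 9·3 + 1   →  a_2 = 9

9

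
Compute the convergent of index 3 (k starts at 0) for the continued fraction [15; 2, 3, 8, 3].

895/58

Using pₖ = aₖpₖ₋₁ + pₖ₋₂, qₖ = aₖqₖ₋₁ + qₖ₋₂ (with p₋₁=1, p₋₂=0, q₋₁=0, q₋₂=1):
  k=0: a=15, p=15, q=1
  k=1: a=2, p=31, q=2
  k=2: a=3, p=108, q=7
  k=3: a=8, p=895, q=58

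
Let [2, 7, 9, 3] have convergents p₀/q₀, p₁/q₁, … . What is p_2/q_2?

137/64

Using pₖ = aₖpₖ₋₁ + pₖ₋₂, qₖ = aₖqₖ₋₁ + qₖ₋₂ (with p₋₁=1, p₋₂=0, q₋₁=0, q₋₂=1):
  k=0: a=2, p=2, q=1
  k=1: a=7, p=15, q=7
  k=2: a=9, p=137, q=64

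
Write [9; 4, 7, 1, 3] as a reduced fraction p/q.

1183/128

Using pₖ = aₖpₖ₋₁ + pₖ₋₂ and qₖ = aₖqₖ₋₁ + qₖ₋₂:
  k=0: a=9, p=9, q=1
  k=1: a=4, p=37, q=4
  k=2: a=7, p=268, q=29
  k=3: a=1, p=305, q=33
  k=4: a=3, p=1183, q=128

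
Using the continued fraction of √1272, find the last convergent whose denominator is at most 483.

15229/427

√1272 = [35; 1, 1, 1, 70, …] (period length 4).
Convergents:
  p_0/q_0 = 35/1
  p_1/q_1 = 36/1
  p_2/q_2 = 71/2
  p_3/q_3 = 107/3
  p_4/q_4 = 7561/212
  p_5/q_5 = 7668/215
  p_6/q_6 = 15229/427
  p_7/q_7 = 22897/642
q_6 = 427 ≤ 483 < 642 = q_7, so the answer is 15229/427.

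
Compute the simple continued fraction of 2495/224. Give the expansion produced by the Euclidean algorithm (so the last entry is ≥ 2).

[11; 7, 4, 2, 3]

2495 = 11·224 + 31
224 = 7·31 + 7
31 = 4·7 + 3
7 = 2·3 + 1
3 = 3·1 + 0  (stop)
So 2495/224 = [11; 7, 4, 2, 3].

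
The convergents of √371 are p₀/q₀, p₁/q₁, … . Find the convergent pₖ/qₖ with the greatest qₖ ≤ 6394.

64853/3367

√371 = [19; 3, 1, 4, 1, 3, 38, …] (period length 6).
Convergents:
  p_0/q_0 = 19/1
  p_1/q_1 = 58/3
  p_2/q_2 = 77/4
  p_3/q_3 = 366/19
  p_4/q_4 = 443/23
  p_5/q_5 = 1695/88
  p_6/q_6 = 64853/3367
  p_7/q_7 = 196254/10189
q_6 = 3367 ≤ 6394 < 10189 = q_7, so the answer is 64853/3367.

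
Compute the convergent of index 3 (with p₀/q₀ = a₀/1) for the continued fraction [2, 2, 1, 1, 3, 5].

12/5

Using pₖ = aₖpₖ₋₁ + pₖ₋₂, qₖ = aₖqₖ₋₁ + qₖ₋₂ (with p₋₁=1, p₋₂=0, q₋₁=0, q₋₂=1):
  k=0: a=2, p=2, q=1
  k=1: a=2, p=5, q=2
  k=2: a=1, p=7, q=3
  k=3: a=1, p=12, q=5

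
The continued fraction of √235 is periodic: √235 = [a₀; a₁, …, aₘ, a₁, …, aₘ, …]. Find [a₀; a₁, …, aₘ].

[15; 3, 30]

a₀ = ⌊√235⌋ = 15.
With m₀=0, d₀=1 and mₖ₊₁ = dₖaₖ − mₖ, dₖ₊₁ = (n − mₖ₊₁²)/dₖ, aₖ₊₁ = ⌊(a₀+mₖ₊₁)/dₖ₊₁⌋:
  k=1: m=15, d=10, a=3
  k=2: m=15, d=1, a=30
d=1 and a=2a₀=30 at k=2, so the next step gives (m, d) = (15, 10) again — its k=1 value — and the period has length 2.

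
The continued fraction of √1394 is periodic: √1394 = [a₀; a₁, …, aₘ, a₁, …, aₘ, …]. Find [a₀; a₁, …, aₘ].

a₀ = ⌊√1394⌋ = 37.
With m₀=0, d₀=1 and mₖ₊₁ = dₖaₖ − mₖ, dₖ₊₁ = (n − mₖ₊₁²)/dₖ, aₖ₊₁ = ⌊(a₀+mₖ₊₁)/dₖ₊₁⌋:
  k=1: m=37, d=25, a=2
  k=2: m=13, d=49, a=1
  k=3: m=36, d=2, a=36
  k=4: m=36, d=49, a=1
  k=5: m=13, d=25, a=2
  k=6: m=37, d=1, a=74
d=1 and a=2a₀=74 at k=6, so the next step gives (m, d) = (37, 25) again — its k=1 value — and the period has length 6.

[37; 2, 1, 36, 1, 2, 74]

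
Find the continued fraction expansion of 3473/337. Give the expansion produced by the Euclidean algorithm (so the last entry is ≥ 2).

[10; 3, 3, 1, 2, 9]

3473 = 10×337 + 103
337 = 3×103 + 28
103 = 3×28 + 19
28 = 1×19 + 9
19 = 2×9 + 1
9 = 9×1 + 0  (stop)
So 3473/337 = [10; 3, 3, 1, 2, 9].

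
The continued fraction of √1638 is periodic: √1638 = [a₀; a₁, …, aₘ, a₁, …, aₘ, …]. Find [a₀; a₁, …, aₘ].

[40; 2, 8, 2, 80]

a₀ = ⌊√1638⌋ = 40.
With m₀=0, d₀=1 and mₖ₊₁ = dₖaₖ − mₖ, dₖ₊₁ = (n − mₖ₊₁²)/dₖ, aₖ₊₁ = ⌊(a₀+mₖ₊₁)/dₖ₊₁⌋:
  k=1: m=40, d=38, a=2
  k=2: m=36, d=9, a=8
  k=3: m=36, d=38, a=2
  k=4: m=40, d=1, a=80
d=1 and a=2a₀=80 at k=4, so the next step gives (m, d) = (40, 38) again — its k=1 value — and the period has length 4.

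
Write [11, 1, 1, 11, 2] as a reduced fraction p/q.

553/48

Using pₖ = aₖpₖ₋₁ + pₖ₋₂ and qₖ = aₖqₖ₋₁ + qₖ₋₂:
  k=0: a=11, p=11, q=1
  k=1: a=1, p=12, q=1
  k=2: a=1, p=23, q=2
  k=3: a=11, p=265, q=23
  k=4: a=2, p=553, q=48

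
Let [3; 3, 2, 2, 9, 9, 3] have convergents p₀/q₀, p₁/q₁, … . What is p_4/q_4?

Using pₖ = aₖpₖ₋₁ + pₖ₋₂, qₖ = aₖqₖ₋₁ + qₖ₋₂ (with p₋₁=1, p₋₂=0, q₋₁=0, q₋₂=1):
  k=0: a=3, p=3, q=1
  k=1: a=3, p=10, q=3
  k=2: a=2, p=23, q=7
  k=3: a=2, p=56, q=17
  k=4: a=9, p=527, q=160

527/160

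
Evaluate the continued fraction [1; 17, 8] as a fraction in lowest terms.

Using pₖ = aₖpₖ₋₁ + pₖ₋₂ and qₖ = aₖqₖ₋₁ + qₖ₋₂:
  k=0: a=1, p=1, q=1
  k=1: a=17, p=18, q=17
  k=2: a=8, p=145, q=137

145/137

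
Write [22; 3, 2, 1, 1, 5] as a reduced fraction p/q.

Using pₖ = aₖpₖ₋₁ + pₖ₋₂ and qₖ = aₖqₖ₋₁ + qₖ₋₂:
  k=0: a=22, p=22, q=1
  k=1: a=3, p=67, q=3
  k=2: a=2, p=156, q=7
  k=3: a=1, p=223, q=10
  k=4: a=1, p=379, q=17
  k=5: a=5, p=2118, q=95

2118/95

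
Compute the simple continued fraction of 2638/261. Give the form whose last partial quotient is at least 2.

[10; 9, 3, 9]

2638 = 10×261 + 28
261 = 9×28 + 9
28 = 3×9 + 1
9 = 9×1 + 0  (stop)
So 2638/261 = [10; 9, 3, 9].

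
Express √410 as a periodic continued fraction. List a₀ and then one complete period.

a₀ = ⌊√410⌋ = 20.

[20; 4, 40]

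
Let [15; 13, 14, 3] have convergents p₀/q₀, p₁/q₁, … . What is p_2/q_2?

Using pₖ = aₖpₖ₋₁ + pₖ₋₂, qₖ = aₖqₖ₋₁ + qₖ₋₂ (with p₋₁=1, p₋₂=0, q₋₁=0, q₋₂=1):
  k=0: a=15, p=15, q=1
  k=1: a=13, p=196, q=13
  k=2: a=14, p=2759, q=183

2759/183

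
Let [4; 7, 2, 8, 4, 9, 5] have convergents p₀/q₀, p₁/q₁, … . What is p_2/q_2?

Using pₖ = aₖpₖ₋₁ + pₖ₋₂, qₖ = aₖqₖ₋₁ + qₖ₋₂ (with p₋₁=1, p₋₂=0, q₋₁=0, q₋₂=1):
  k=0: a=4, p=4, q=1
  k=1: a=7, p=29, q=7
  k=2: a=2, p=62, q=15

62/15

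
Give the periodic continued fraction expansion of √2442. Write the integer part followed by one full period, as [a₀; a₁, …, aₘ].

[49; 2, 2, 2, 98]

a₀ = ⌊√2442⌋ = 49.
With m₀=0, d₀=1 and mₖ₊₁ = dₖaₖ − mₖ, dₖ₊₁ = (n − mₖ₊₁²)/dₖ, aₖ₊₁ = ⌊(a₀+mₖ₊₁)/dₖ₊₁⌋:
  k=1: m=49, d=41, a=2
  k=2: m=33, d=33, a=2
  k=3: m=33, d=41, a=2
  k=4: m=49, d=1, a=98
d=1 and a=2a₀=98 at k=4, so the next step gives (m, d) = (49, 41) again — its k=1 value — and the period has length 4.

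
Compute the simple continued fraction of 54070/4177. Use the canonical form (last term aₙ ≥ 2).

[12; 1, 17, 12, 6, 3]

54070 = 12×4177 + 3946
4177 = 1×3946 + 231
3946 = 17×231 + 19
231 = 12×19 + 3
19 = 6×3 + 1
3 = 3×1 + 0  (stop)
So 54070/4177 = [12; 1, 17, 12, 6, 3].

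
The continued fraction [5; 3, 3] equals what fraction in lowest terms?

53/10

Fold from the inside: start with 3/1.
  3 + 1/3 = 10/3
  5 + 3/10 = 53/10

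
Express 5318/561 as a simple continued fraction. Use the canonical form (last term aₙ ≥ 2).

[9; 2, 11, 1, 2, 3, 2]

5318 = 9*561 + 269
561 = 2*269 + 23
269 = 11*23 + 16
23 = 1*16 + 7
16 = 2*7 + 2
7 = 3*2 + 1
2 = 2*1 + 0  (stop)
So 5318/561 = [9; 2, 11, 1, 2, 3, 2].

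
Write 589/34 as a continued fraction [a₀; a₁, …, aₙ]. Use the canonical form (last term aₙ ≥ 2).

589 = 17*34 + 11
34 = 3*11 + 1
11 = 11*1 + 0  (stop)
So 589/34 = [17; 3, 11].

[17; 3, 11]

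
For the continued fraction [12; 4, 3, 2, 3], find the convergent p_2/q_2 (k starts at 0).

Using pₖ = aₖpₖ₋₁ + pₖ₋₂, qₖ = aₖqₖ₋₁ + qₖ₋₂ (with p₋₁=1, p₋₂=0, q₋₁=0, q₋₂=1):
  k=0: a=12, p=12, q=1
  k=1: a=4, p=49, q=4
  k=2: a=3, p=159, q=13

159/13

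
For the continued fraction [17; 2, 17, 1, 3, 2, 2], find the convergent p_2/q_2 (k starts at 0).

612/35

Using pₖ = aₖpₖ₋₁ + pₖ₋₂, qₖ = aₖqₖ₋₁ + qₖ₋₂ (with p₋₁=1, p₋₂=0, q₋₁=0, q₋₂=1):
  k=0: a=17, p=17, q=1
  k=1: a=2, p=35, q=2
  k=2: a=17, p=612, q=35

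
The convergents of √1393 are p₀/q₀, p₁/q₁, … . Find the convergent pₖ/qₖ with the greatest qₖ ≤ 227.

3583/96

√1393 = [37; 3, 10, 3, 74, …] (period length 4).
Convergents:
  p_0/q_0 = 37/1
  p_1/q_1 = 112/3
  p_2/q_2 = 1157/31
  p_3/q_3 = 3583/96
  p_4/q_4 = 266299/7135
q_3 = 96 ≤ 227 < 7135 = q_4, so the answer is 3583/96.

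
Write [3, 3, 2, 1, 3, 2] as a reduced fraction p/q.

277/84

Fold from the inside: start with 2/1.
  3 + 1/2 = 7/2
  1 + 2/7 = 9/7
  2 + 7/9 = 25/9
  3 + 9/25 = 84/25
  3 + 25/84 = 277/84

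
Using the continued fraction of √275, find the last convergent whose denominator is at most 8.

116/7

√275 = [16; 1, 1, 2, 1, 1, 32, …] (period length 6).
Convergents:
  p_0/q_0 = 16/1
  p_1/q_1 = 17/1
  p_2/q_2 = 33/2
  p_3/q_3 = 83/5
  p_4/q_4 = 116/7
  p_5/q_5 = 199/12
q_4 = 7 ≤ 8 < 12 = q_5, so the answer is 116/7.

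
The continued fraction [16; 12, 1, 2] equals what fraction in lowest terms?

Fold from the inside: start with 2/1.
  1 + 1/2 = 3/2
  12 + 2/3 = 38/3
  16 + 3/38 = 611/38

611/38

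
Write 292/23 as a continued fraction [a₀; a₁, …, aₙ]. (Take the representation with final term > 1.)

[12; 1, 2, 3, 2]

292 = 12·23 + 16
23 = 1·16 + 7
16 = 2·7 + 2
7 = 3·2 + 1
2 = 2·1 + 0  (stop)
So 292/23 = [12; 1, 2, 3, 2].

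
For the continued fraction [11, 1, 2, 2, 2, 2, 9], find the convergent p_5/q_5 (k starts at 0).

Using pₖ = aₖpₖ₋₁ + pₖ₋₂, qₖ = aₖqₖ₋₁ + qₖ₋₂ (with p₋₁=1, p₋₂=0, q₋₁=0, q₋₂=1):
  k=0: a=11, p=11, q=1
  k=1: a=1, p=12, q=1
  k=2: a=2, p=35, q=3
  k=3: a=2, p=82, q=7
  k=4: a=2, p=199, q=17
  k=5: a=2, p=480, q=41

480/41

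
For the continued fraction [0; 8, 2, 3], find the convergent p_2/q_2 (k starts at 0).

2/17

Using pₖ = aₖpₖ₋₁ + pₖ₋₂, qₖ = aₖqₖ₋₁ + qₖ₋₂ (with p₋₁=1, p₋₂=0, q₋₁=0, q₋₂=1):
  k=0: a=0, p=0, q=1
  k=1: a=8, p=1, q=8
  k=2: a=2, p=2, q=17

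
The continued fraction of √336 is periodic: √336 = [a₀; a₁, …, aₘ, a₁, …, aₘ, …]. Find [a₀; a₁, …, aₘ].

a₀ = ⌊√336⌋ = 18.
With m₀=0, d₀=1 and mₖ₊₁ = dₖaₖ − mₖ, dₖ₊₁ = (n − mₖ₊₁²)/dₖ, aₖ₊₁ = ⌊(a₀+mₖ₊₁)/dₖ₊₁⌋:
  k=1: m=18, d=12, a=3
  k=2: m=18, d=1, a=36
d=1 and a=2a₀=36 at k=2, so the next step gives (m, d) = (18, 12) again — its k=1 value — and the period has length 2.

[18; 3, 36]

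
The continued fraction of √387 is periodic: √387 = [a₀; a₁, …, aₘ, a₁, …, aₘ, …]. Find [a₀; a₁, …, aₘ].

[19; 1, 2, 19, 2, 1, 38]

a₀ = ⌊√387⌋ = 19.
With m₀=0, d₀=1 and mₖ₊₁ = dₖaₖ − mₖ, dₖ₊₁ = (n − mₖ₊₁²)/dₖ, aₖ₊₁ = ⌊(a₀+mₖ₊₁)/dₖ₊₁⌋:
  k=1: m=19, d=26, a=1
  k=2: m=7, d=13, a=2
  k=3: m=19, d=2, a=19
  k=4: m=19, d=13, a=2
  k=5: m=7, d=26, a=1
  k=6: m=19, d=1, a=38
d=1 and a=2a₀=38 at k=6, so the next step gives (m, d) = (19, 26) again — its k=1 value — and the period has length 6.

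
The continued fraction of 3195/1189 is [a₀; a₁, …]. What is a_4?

3195 = 2·1189 + 817   →  a_0 = 2
1189 = 1·817 + 372   →  a_1 = 1
817 = 2·372 + 73   →  a_2 = 2
372 = 5·73 + 7   →  a_3 = 5
73 = 10·7 + 3   →  a_4 = 10

10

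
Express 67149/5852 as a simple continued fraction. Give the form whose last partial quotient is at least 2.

67149 = 11×5852 + 2777
5852 = 2×2777 + 298
2777 = 9×298 + 95
298 = 3×95 + 13
95 = 7×13 + 4
13 = 3×4 + 1
4 = 4×1 + 0  (stop)
So 67149/5852 = [11; 2, 9, 3, 7, 3, 4].

[11; 2, 9, 3, 7, 3, 4]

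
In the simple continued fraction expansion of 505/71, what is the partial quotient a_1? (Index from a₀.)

8

505 = 7·71 + 8   →  a_0 = 7
71 = 8·8 + 7   →  a_1 = 8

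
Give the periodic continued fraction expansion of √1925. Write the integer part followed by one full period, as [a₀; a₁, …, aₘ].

a₀ = ⌊√1925⌋ = 43.

[43; 1, 6, 1, 86]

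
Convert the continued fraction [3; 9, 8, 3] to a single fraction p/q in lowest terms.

Using pₖ = aₖpₖ₋₁ + pₖ₋₂ and qₖ = aₖqₖ₋₁ + qₖ₋₂:
  k=0: a=3, p=3, q=1
  k=1: a=9, p=28, q=9
  k=2: a=8, p=227, q=73
  k=3: a=3, p=709, q=228

709/228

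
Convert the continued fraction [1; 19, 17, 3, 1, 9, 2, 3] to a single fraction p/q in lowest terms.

98645/93727

Fold from the inside: start with 3/1.
  2 + 1/3 = 7/3
  9 + 3/7 = 66/7
  1 + 7/66 = 73/66
  3 + 66/73 = 285/73
  17 + 73/285 = 4918/285
  19 + 285/4918 = 93727/4918
  1 + 4918/93727 = 98645/93727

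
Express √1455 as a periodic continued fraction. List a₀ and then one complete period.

a₀ = ⌊√1455⌋ = 38.
With m₀=0, d₀=1 and mₖ₊₁ = dₖaₖ − mₖ, dₖ₊₁ = (n − mₖ₊₁²)/dₖ, aₖ₊₁ = ⌊(a₀+mₖ₊₁)/dₖ₊₁⌋:
  k=1: m=38, d=11, a=6
  k=2: m=28, d=61, a=1
  k=3: m=33, d=6, a=11
  k=4: m=33, d=61, a=1
  k=5: m=28, d=11, a=6
  k=6: m=38, d=1, a=76
d=1 and a=2a₀=76 at k=6, so the next step gives (m, d) = (38, 11) again — its k=1 value — and the period has length 6.

[38; 6, 1, 11, 1, 6, 76]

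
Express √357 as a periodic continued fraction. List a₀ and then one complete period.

[18; 1, 8, 2, 8, 1, 36]

a₀ = ⌊√357⌋ = 18.
With m₀=0, d₀=1 and mₖ₊₁ = dₖaₖ − mₖ, dₖ₊₁ = (n − mₖ₊₁²)/dₖ, aₖ₊₁ = ⌊(a₀+mₖ₊₁)/dₖ₊₁⌋:
  k=1: m=18, d=33, a=1
  k=2: m=15, d=4, a=8
  k=3: m=17, d=17, a=2
  k=4: m=17, d=4, a=8
  k=5: m=15, d=33, a=1
  k=6: m=18, d=1, a=36
d=1 and a=2a₀=36 at k=6, so the next step gives (m, d) = (18, 33) again — its k=1 value — and the period has length 6.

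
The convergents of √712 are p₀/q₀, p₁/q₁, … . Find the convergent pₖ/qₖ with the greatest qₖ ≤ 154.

1601/60

√712 = [26; 1, 2, 6, 2, 1, 52, …] (period length 6).
Convergents:
  p_0/q_0 = 26/1
  p_1/q_1 = 27/1
  p_2/q_2 = 80/3
  p_3/q_3 = 507/19
  p_4/q_4 = 1094/41
  p_5/q_5 = 1601/60
  p_6/q_6 = 84346/3161
q_5 = 60 ≤ 154 < 3161 = q_6, so the answer is 1601/60.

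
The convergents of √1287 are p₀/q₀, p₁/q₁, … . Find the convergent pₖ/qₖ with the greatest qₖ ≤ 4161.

144109/4017

√1287 = [35; 1, 6, 1, 70, …] (period length 4).
Convergents:
  p_0/q_0 = 35/1
  p_1/q_1 = 36/1
  p_2/q_2 = 251/7
  p_3/q_3 = 287/8
  p_4/q_4 = 20341/567
  p_5/q_5 = 20628/575
  p_6/q_6 = 144109/4017
  p_7/q_7 = 164737/4592
q_6 = 4017 ≤ 4161 < 4592 = q_7, so the answer is 144109/4017.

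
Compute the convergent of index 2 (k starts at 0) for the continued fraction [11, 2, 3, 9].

80/7

Using pₖ = aₖpₖ₋₁ + pₖ₋₂, qₖ = aₖqₖ₋₁ + qₖ₋₂ (with p₋₁=1, p₋₂=0, q₋₁=0, q₋₂=1):
  k=0: a=11, p=11, q=1
  k=1: a=2, p=23, q=2
  k=2: a=3, p=80, q=7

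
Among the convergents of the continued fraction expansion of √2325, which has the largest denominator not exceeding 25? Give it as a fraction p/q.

√2325 = [48; 4, 1, 1, 2, 1, 1, 4, 96, …] (period length 8).
Convergents:
  p_0/q_0 = 48/1
  p_1/q_1 = 193/4
  p_2/q_2 = 241/5
  p_3/q_3 = 434/9
  p_4/q_4 = 1109/23
  p_5/q_5 = 1543/32
q_4 = 23 ≤ 25 < 32 = q_5, so the answer is 1109/23.

1109/23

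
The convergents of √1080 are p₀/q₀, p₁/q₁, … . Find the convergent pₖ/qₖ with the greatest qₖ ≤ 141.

√1080 = [32; 1, 6, 3, 6, 1, 64, …] (period length 6).
Convergents:
  p_0/q_0 = 32/1
  p_1/q_1 = 33/1
  p_2/q_2 = 230/7
  p_3/q_3 = 723/22
  p_4/q_4 = 4568/139
  p_5/q_5 = 5291/161
q_4 = 139 ≤ 141 < 161 = q_5, so the answer is 4568/139.

4568/139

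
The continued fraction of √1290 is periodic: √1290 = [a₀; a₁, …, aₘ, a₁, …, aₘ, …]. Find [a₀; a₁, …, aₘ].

a₀ = ⌊√1290⌋ = 35.
With m₀=0, d₀=1 and mₖ₊₁ = dₖaₖ − mₖ, dₖ₊₁ = (n − mₖ₊₁²)/dₖ, aₖ₊₁ = ⌊(a₀+mₖ₊₁)/dₖ₊₁⌋:
  k=1: m=35, d=65, a=1
  k=2: m=30, d=6, a=10
  k=3: m=30, d=65, a=1
  k=4: m=35, d=1, a=70
d=1 and a=2a₀=70 at k=4, so the next step gives (m, d) = (35, 65) again — its k=1 value — and the period has length 4.

[35; 1, 10, 1, 70]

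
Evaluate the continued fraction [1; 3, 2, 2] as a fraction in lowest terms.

Using pₖ = aₖpₖ₋₁ + pₖ₋₂ and qₖ = aₖqₖ₋₁ + qₖ₋₂:
  k=0: a=1, p=1, q=1
  k=1: a=3, p=4, q=3
  k=2: a=2, p=9, q=7
  k=3: a=2, p=22, q=17

22/17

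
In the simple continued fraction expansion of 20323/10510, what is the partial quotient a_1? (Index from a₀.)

1

20323 = 1·10510 + 9813   →  a_0 = 1
10510 = 1·9813 + 697   →  a_1 = 1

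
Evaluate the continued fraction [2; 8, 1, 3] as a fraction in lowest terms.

74/35

Fold from the inside: start with 3/1.
  1 + 1/3 = 4/3
  8 + 3/4 = 35/4
  2 + 4/35 = 74/35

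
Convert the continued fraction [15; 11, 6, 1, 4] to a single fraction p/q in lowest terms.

5719/379

Fold from the inside: start with 4/1.
  1 + 1/4 = 5/4
  6 + 4/5 = 34/5
  11 + 5/34 = 379/34
  15 + 34/379 = 5719/379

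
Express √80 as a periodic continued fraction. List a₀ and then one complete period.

a₀ = ⌊√80⌋ = 8.
With m₀=0, d₀=1 and mₖ₊₁ = dₖaₖ − mₖ, dₖ₊₁ = (n − mₖ₊₁²)/dₖ, aₖ₊₁ = ⌊(a₀+mₖ₊₁)/dₖ₊₁⌋:
  k=1: m=8, d=16, a=1
  k=2: m=8, d=1, a=16
d=1 and a=2a₀=16 at k=2, so the next step gives (m, d) = (8, 16) again — its k=1 value — and the period has length 2.

[8; 1, 16]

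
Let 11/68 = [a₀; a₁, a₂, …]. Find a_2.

5

11 = 0·68 + 11   →  a_0 = 0
68 = 6·11 + 2   →  a_1 = 6
11 = 5·2 + 1   →  a_2 = 5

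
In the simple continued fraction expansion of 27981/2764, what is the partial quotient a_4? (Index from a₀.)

8

27981 = 10·2764 + 341   →  a_0 = 10
2764 = 8·341 + 36   →  a_1 = 8
341 = 9·36 + 17   →  a_2 = 9
36 = 2·17 + 2   →  a_3 = 2
17 = 8·2 + 1   →  a_4 = 8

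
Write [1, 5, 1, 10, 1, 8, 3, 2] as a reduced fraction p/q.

Using pₖ = aₖpₖ₋₁ + pₖ₋₂ and qₖ = aₖqₖ₋₁ + qₖ₋₂:
  k=0: a=1, p=1, q=1
  k=1: a=5, p=6, q=5
  k=2: a=1, p=7, q=6
  k=3: a=10, p=76, q=65
  k=4: a=1, p=83, q=71
  k=5: a=8, p=740, q=633
  k=6: a=3, p=2303, q=1970
  k=7: a=2, p=5346, q=4573

5346/4573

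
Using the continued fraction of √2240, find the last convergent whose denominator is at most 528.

10081/213

√2240 = [47; 3, 23, 3, 94, …] (period length 4).
Convergents:
  p_0/q_0 = 47/1
  p_1/q_1 = 142/3
  p_2/q_2 = 3313/70
  p_3/q_3 = 10081/213
  p_4/q_4 = 950927/20092
q_3 = 213 ≤ 528 < 20092 = q_4, so the answer is 10081/213.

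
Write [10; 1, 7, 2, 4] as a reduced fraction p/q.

Using pₖ = aₖpₖ₋₁ + pₖ₋₂ and qₖ = aₖqₖ₋₁ + qₖ₋₂:
  k=0: a=10, p=10, q=1
  k=1: a=1, p=11, q=1
  k=2: a=7, p=87, q=8
  k=3: a=2, p=185, q=17
  k=4: a=4, p=827, q=76

827/76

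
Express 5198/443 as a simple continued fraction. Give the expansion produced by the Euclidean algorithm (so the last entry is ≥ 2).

[11; 1, 2, 1, 3, 14, 2]

5198 = 11×443 + 325
443 = 1×325 + 118
325 = 2×118 + 89
118 = 1×89 + 29
89 = 3×29 + 2
29 = 14×2 + 1
2 = 2×1 + 0  (stop)
So 5198/443 = [11; 1, 2, 1, 3, 14, 2].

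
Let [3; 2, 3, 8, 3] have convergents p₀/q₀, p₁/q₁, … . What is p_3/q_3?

199/58

Using pₖ = aₖpₖ₋₁ + pₖ₋₂, qₖ = aₖqₖ₋₁ + qₖ₋₂ (with p₋₁=1, p₋₂=0, q₋₁=0, q₋₂=1):
  k=0: a=3, p=3, q=1
  k=1: a=2, p=7, q=2
  k=2: a=3, p=24, q=7
  k=3: a=8, p=199, q=58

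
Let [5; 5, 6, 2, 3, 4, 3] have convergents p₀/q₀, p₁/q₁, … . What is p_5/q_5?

Using pₖ = aₖpₖ₋₁ + pₖ₋₂, qₖ = aₖqₖ₋₁ + qₖ₋₂ (with p₋₁=1, p₋₂=0, q₋₁=0, q₋₂=1):
  k=0: a=5, p=5, q=1
  k=1: a=5, p=26, q=5
  k=2: a=6, p=161, q=31
  k=3: a=2, p=348, q=67
  k=4: a=3, p=1205, q=232
  k=5: a=4, p=5168, q=995

5168/995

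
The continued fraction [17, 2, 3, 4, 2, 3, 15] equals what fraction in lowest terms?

61573/3532

Using pₖ = aₖpₖ₋₁ + pₖ₋₂ and qₖ = aₖqₖ₋₁ + qₖ₋₂:
  k=0: a=17, p=17, q=1
  k=1: a=2, p=35, q=2
  k=2: a=3, p=122, q=7
  k=3: a=4, p=523, q=30
  k=4: a=2, p=1168, q=67
  k=5: a=3, p=4027, q=231
  k=6: a=15, p=61573, q=3532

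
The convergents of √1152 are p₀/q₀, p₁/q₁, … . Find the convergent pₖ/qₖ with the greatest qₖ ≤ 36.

577/17

√1152 = [33; 1, 15, 1, 66, …] (period length 4).
Convergents:
  p_0/q_0 = 33/1
  p_1/q_1 = 34/1
  p_2/q_2 = 543/16
  p_3/q_3 = 577/17
  p_4/q_4 = 38625/1138
q_3 = 17 ≤ 36 < 1138 = q_4, so the answer is 577/17.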